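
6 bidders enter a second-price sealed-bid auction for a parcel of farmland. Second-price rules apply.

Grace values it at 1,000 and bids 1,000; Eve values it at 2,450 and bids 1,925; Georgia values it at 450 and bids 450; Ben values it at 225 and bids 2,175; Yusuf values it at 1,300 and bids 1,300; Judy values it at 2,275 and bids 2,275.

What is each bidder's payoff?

Grace 0, Eve 0, Georgia 0, Ben 0, Yusuf 0, Judy 100.

Ranking the bids: Judy 2,275 > Ben 2,175 > Eve 1,925 > Yusuf 1,300 > Grace 1,000 > Georgia 450.
Judy has the top bid and wins; the price is the second-highest bid, 2,175.
Judy's payoff = 2,275 − 2,175 = 100. All other bidders lose, so their payoff is 0.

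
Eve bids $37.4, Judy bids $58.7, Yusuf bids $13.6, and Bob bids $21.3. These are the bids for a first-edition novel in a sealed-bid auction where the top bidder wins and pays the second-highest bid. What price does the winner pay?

The winner pays $37.4.

Sorted high to low: Judy $58.7, then Eve $37.4, then Bob $21.3, then Yusuf $13.6.
Judy is the highest bidder, so Judy wins.
Under the second-price rule, the price is the second-highest bid: $37.4.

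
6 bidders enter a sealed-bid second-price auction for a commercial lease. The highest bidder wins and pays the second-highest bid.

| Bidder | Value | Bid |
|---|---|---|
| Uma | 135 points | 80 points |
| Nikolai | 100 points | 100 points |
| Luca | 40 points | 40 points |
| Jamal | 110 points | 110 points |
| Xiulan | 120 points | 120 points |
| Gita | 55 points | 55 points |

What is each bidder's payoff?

Bids in descending order: Xiulan 120 points > Jamal 110 points > Nikolai 100 points > Uma 80 points > Gita 55 points > Luca 40 points.
Xiulan has the top bid and wins; the price is the second-highest bid, 110 points.
Xiulan's payoff = 120 points − 110 points = 10 points. All other bidders lose, so their payoff is 0.

Uma 0 points, Nikolai 0 points, Luca 0 points, Jamal 0 points, Xiulan 10 points, Gita 0 points.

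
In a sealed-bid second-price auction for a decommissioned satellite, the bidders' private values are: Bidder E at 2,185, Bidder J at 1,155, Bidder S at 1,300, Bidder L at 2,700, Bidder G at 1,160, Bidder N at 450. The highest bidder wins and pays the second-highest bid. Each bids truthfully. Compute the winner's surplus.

Sorted high to low: Bidder L 2,700, then Bidder E 2,185, then Bidder S 1,300, then Bidder G 1,160, then Bidder J 1,155, then Bidder N 450.
Bidder L wins with the top bid and pays the second-highest, 2,185.
Surplus = 2,700 − 2,185 = 515.

515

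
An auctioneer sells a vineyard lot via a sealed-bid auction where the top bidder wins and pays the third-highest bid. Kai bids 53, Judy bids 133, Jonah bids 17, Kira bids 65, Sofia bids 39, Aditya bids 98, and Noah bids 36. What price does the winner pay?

65

Ordered from highest: Judy 133; Aditya 98; Kira 65; Kai 53; Sofia 39; Noah 36; Jonah 17.
Judy is the highest bidder, so Judy wins.
Under the third-price rule, the price is the third-highest bid: 65.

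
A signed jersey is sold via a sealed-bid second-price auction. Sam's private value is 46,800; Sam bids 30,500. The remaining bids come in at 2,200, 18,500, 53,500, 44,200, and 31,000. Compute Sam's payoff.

Payoff = 0.

Highest competing bid: 53,500.
Sam's bid 30,500 is not the highest, so Sam loses, pays nothing, and earns zero payoff.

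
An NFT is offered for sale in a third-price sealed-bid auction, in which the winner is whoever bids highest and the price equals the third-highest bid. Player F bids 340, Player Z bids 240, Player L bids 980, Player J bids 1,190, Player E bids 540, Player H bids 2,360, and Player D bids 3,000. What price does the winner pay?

The winner pays 1,190.

Ordered from highest: Player D 3,000 > Player H 2,360 > Player J 1,190 > Player L 980 > Player E 540 > Player F 340 > Player Z 240.
Player D is the highest bidder, so Player D wins.
Under the third-price rule, the price is the third-highest bid: 1,190.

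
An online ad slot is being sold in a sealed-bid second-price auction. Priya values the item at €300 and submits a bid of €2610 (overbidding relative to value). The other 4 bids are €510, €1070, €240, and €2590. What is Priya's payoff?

-€2290

Highest competing bid: €2590.
Priya's bid €2610 is the highest overall, so Priya wins and pays the second-highest bid, €2590.
Payoff = value − price = €300 − €2590 = -€2290.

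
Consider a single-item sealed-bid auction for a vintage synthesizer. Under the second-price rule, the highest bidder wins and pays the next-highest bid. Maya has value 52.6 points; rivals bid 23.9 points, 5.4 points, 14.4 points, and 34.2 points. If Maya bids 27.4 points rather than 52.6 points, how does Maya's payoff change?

The highest competing bid is 34.2 points.
Bidding truthfully at 52.6 points: Maya has the top bid, wins, and pays the second-highest bid 34.2 points. Payoff = 52.6 points − 34.2 points = 18.4 points.
Bidding 27.4 points: the top bid is 34.2 points (a rival), so Maya loses. Payoff = 0.0 points.
Change = 0.0 points − 18.4 points = -18.4 points.
This is the dominant-strategy logic: truthful bidding weakly beats any alternative.

Payoff change: -18.4 points.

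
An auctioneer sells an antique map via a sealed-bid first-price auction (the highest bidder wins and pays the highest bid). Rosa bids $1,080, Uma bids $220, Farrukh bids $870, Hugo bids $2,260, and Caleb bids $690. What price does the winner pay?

The winner pays $2,260.

Ordered from highest: Hugo $2,260 > Rosa $1,080 > Farrukh $870 > Caleb $690 > Uma $220.
Hugo is the highest bidder, so Hugo wins.
Under the first-price rule, the price is the highest bid: $2,260.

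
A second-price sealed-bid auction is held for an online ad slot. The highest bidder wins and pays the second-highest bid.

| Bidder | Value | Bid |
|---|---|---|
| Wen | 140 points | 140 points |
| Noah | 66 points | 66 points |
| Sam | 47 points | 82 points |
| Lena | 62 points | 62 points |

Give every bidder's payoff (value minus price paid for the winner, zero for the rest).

Sorted high to low: Wen 140 points; Sam 82 points; Noah 66 points; Lena 62 points.
Wen has the top bid and wins; the price is the second-highest bid, 82 points.
Wen's payoff = 140 points − 82 points = 58 points. All other bidders lose, so their payoff is 0.

Wen 58 points, Noah 0 points, Sam 0 points, Lena 0 points.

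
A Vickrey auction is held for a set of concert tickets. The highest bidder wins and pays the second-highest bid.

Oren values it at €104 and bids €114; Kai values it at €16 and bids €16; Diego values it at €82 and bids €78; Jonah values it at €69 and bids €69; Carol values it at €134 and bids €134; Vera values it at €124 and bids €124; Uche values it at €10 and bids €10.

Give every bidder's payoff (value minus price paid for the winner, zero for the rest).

Payoffs: Oren €0, Kai €0, Diego €0, Jonah €0, Carol €10, Vera €0, Uche €0.

Ranking the bids: Carol €134; Vera €124; Oren €114; Diego €78; Jonah €69; Kai €16; Uche €10.
Carol has the top bid and wins; the price is the second-highest bid, €124.
Carol's payoff = €134 − €124 = €10. All other bidders lose, so their payoff is 0.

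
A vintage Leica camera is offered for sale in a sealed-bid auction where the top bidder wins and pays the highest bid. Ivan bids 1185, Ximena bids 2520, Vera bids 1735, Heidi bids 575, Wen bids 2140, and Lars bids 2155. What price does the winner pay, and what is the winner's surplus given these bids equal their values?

Price 2520; surplus 0.

Bids in descending order: Ximena 2520, then Lars 2155, then Wen 2140, then Vera 1735, then Ivan 1185, then Heidi 575.
Ximena is the highest bidder, so Ximena wins.
Under the first-price rule, the price is the highest bid: 2520.
Surplus = 2520 − 2520 = 0.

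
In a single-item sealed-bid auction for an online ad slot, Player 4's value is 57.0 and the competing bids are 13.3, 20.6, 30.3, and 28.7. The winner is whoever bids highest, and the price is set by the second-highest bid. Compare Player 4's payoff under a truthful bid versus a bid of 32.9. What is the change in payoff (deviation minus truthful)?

Change in payoff: 0.0.

The highest competing bid is 30.3.
Bidding truthfully at 57.0: Player 4 has the top bid, wins, and pays the second-highest bid 30.3. Payoff = 57.0 − 30.3 = 26.7.
Bidding 32.9: Player 4 has the top bid, wins, and pays the second-highest bid 30.3. Payoff = 57.0 − 30.3 = 26.7.
Change = 26.7 − 26.7 = 0.0.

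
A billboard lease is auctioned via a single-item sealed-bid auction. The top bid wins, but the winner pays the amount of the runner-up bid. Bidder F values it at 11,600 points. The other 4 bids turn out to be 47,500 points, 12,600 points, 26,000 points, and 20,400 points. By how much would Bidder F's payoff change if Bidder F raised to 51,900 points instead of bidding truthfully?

Change in payoff: -35,900 points.

The highest competing bid is 47,500 points.
Bidding truthfully at 11,600 points: the top bid is 47,500 points (a rival), so Bidder F loses. Payoff = 0 points.
Bidding 51,900 points: Bidder F has the top bid, wins, and pays the second-highest bid 47,500 points. Payoff = 11,600 points − 47,500 points = -35,900 points.
Change = -35,900 points − 0 points = -35,900 points.
Deviating from a truthful bid can only lose payoff in a second-price auction — never gain.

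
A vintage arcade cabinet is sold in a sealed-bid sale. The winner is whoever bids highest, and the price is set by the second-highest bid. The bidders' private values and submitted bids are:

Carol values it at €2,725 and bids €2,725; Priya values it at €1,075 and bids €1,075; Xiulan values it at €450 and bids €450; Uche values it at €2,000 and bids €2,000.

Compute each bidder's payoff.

Carol €725, Priya €0, Xiulan €0, Uche €0.

Bids in descending order: Carol €2,725, then Uche €2,000, then Priya €1,075, then Xiulan €450.
Carol has the top bid and wins; the price is the second-highest bid, €2,000.
Carol's payoff = €2,725 − €2,000 = €725. All other bidders lose, so their payoff is 0.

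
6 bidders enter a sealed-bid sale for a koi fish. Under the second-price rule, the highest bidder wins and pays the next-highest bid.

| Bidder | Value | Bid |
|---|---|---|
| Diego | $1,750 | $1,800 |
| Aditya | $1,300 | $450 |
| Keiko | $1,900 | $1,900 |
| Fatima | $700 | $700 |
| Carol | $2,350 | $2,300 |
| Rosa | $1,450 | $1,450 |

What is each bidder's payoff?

Payoffs: Diego $0, Aditya $0, Keiko $0, Fatima $0, Carol $450, Rosa $0.

Ordered from highest: Carol $2,300 > Keiko $1,900 > Diego $1,800 > Rosa $1,450 > Fatima $700 > Aditya $450.
Carol has the top bid and wins; the price is the second-highest bid, $1,900.
Carol's payoff = $2,350 − $1,900 = $450. All other bidders lose, so their payoff is 0.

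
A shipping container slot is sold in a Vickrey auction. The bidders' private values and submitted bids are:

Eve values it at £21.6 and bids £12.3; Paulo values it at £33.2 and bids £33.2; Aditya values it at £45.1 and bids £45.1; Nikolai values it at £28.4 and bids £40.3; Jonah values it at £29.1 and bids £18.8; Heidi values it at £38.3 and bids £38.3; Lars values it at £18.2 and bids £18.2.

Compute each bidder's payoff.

Ranking the bids: Aditya £45.1, then Nikolai £40.3, then Heidi £38.3, then Paulo £33.2, then Jonah £18.8, then Lars £18.2, then Eve £12.3.
Aditya has the top bid and wins; the price is the second-highest bid, £40.3.
Aditya's payoff = £45.1 − £40.3 = £4.8. All other bidders lose, so their payoff is 0.

Eve £0.0, Paulo £0.0, Aditya £4.8, Nikolai £0.0, Jonah £0.0, Heidi £0.0, Lars £0.0.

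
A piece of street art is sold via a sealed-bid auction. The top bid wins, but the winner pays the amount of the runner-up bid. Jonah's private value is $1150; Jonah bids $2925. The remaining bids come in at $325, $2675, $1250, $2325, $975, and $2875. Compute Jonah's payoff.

-$1725

Highest competing bid: $2875.
Jonah's bid $2925 is the highest overall, so Jonah wins and pays the second-highest bid, $2875.
Payoff = value − price = $1150 − $2875 = -$1725.
Overbidding won the item at a price above value — truthful bidding would have avoided this loss.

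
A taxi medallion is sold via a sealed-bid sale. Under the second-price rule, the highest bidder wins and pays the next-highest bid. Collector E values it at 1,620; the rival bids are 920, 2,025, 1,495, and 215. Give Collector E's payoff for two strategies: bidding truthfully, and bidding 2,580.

The highest competing bid is 2,025.
Bidding truthfully at 1,620: the top bid is 2,025 (a rival), so Collector E loses. Payoff = 0.
Bidding 2,580: Collector E has the top bid, wins, and pays the second-highest bid 2,025. Payoff = 1,620 − 2,025 = -405.

Truthful: 0; alternative: -405.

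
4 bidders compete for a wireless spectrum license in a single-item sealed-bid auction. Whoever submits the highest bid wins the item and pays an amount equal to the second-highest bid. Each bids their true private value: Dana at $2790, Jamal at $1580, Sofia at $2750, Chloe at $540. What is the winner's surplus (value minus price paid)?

$40

Bids in descending order: Dana $2790; Sofia $2750; Jamal $1580; Chloe $540.
Dana wins with the top bid and pays the second-highest, $2750.
Surplus = $2790 − $2750 = $40.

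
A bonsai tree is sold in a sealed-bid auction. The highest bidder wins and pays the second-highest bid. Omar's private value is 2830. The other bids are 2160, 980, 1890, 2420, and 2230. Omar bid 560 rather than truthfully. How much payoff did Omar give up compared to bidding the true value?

Regret: 410.

The highest competing bid is 2420.
Bidding truthfully at 2830: Omar has the top bid, wins, and pays the second-highest bid 2420. Payoff = 2830 − 2420 = 410.
Bidding 560: the top bid is 2420 (a rival), so Omar loses. Payoff = 0.
Regret = truthful payoff − actual payoff = 410 − 0 = 410.
Deviating from a truthful bid can only lose payoff in a second-price auction — never gain.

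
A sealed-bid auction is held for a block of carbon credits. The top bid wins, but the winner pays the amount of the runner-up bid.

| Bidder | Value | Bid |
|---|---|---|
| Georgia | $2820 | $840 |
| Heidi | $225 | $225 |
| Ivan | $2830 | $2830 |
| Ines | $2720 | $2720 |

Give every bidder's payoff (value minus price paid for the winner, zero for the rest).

Georgia $0, Heidi $0, Ivan $110, Ines $0.

Ranking the bids: Ivan $2830; Ines $2720; Georgia $840; Heidi $225.
Ivan has the top bid and wins; the price is the second-highest bid, $2720.
Ivan's payoff = $2830 − $2720 = $110. All other bidders lose, so their payoff is 0.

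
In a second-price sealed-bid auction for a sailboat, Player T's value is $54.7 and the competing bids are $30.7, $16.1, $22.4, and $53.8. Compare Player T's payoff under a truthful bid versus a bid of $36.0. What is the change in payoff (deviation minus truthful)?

The highest competing bid is $53.8.
Bidding truthfully at $54.7: Player T has the top bid, wins, and pays the second-highest bid $53.8. Payoff = $54.7 − $53.8 = $0.9.
Bidding $36.0: the top bid is $53.8 (a rival), so Player T loses. Payoff = $0.0.
Change = $0.0 − $0.9 = -$0.9.

Change in payoff: -$0.9.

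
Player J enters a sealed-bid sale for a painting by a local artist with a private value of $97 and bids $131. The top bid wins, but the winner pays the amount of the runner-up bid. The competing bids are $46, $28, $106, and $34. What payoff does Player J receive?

-$9

Highest competing bid: $106.
Player J's bid $131 is the highest overall, so Player J wins and pays the second-highest bid, $106.
Payoff = value − price = $97 − $106 = -$9.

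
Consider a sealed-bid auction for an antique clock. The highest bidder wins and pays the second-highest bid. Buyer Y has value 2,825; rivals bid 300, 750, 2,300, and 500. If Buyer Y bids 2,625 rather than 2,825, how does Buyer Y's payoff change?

The highest competing bid is 2,300.
Bidding truthfully at 2,825: Buyer Y has the top bid, wins, and pays the second-highest bid 2,300. Payoff = 2,825 − 2,300 = 525.
Bidding 2,625: Buyer Y has the top bid, wins, and pays the second-highest bid 2,300. Payoff = 2,825 − 2,300 = 525.
Change = 525 − 525 = 0.
The bid only affects whether you win, not the price — here both bids land on the same side of the top rival bid, so the deviation is payoff-neutral.

Payoff change: 0.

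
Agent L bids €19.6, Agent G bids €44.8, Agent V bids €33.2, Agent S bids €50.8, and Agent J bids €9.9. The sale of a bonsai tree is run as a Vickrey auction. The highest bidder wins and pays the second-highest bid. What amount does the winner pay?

Ordered from highest: Agent S €50.8 > Agent G €44.8 > Agent V €33.2 > Agent L €19.6 > Agent J €9.9.
Agent S has the highest bid, so Agent S wins.
The second-highest bid is €44.8, so that is what Agent S pays.

€44.8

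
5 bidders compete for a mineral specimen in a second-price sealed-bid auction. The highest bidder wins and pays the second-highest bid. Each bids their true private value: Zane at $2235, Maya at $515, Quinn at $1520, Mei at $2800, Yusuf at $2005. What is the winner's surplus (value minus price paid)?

Bids in descending order: Mei $2800 > Zane $2235 > Yusuf $2005 > Quinn $1520 > Maya $515.
Mei wins with the top bid and pays the second-highest, $2235.
Surplus = $2800 − $2235 = $565.

Surplus = $565.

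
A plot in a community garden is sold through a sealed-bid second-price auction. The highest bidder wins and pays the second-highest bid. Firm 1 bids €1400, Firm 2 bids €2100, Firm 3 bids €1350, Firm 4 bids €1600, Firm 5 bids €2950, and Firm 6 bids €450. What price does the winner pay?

Ranking the bids: Firm 5 €2950; Firm 2 €2100; Firm 4 €1600; Firm 1 €1400; Firm 3 €1350; Firm 6 €450.
Firm 5 has the highest bid, so Firm 5 wins.
The second-highest bid is €2100, so that is what Firm 5 pays.

The winner pays €2100.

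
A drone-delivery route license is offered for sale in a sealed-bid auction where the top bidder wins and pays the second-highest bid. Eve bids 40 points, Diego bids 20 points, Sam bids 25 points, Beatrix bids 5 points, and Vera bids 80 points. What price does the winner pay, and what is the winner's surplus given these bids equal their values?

Price 40 points; surplus 40 points.

Ranking the bids: Vera 80 points > Eve 40 points > Sam 25 points > Diego 20 points > Beatrix 5 points.
Vera is the highest bidder, so Vera wins.
Under the second-price rule, the price is the second-highest bid: 40 points.
Surplus = 80 points − 40 points = 40 points.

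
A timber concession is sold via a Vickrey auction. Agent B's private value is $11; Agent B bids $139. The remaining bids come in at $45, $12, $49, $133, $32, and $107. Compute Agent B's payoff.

Agent B's payoff: -$122.

Highest competing bid: $133.
Agent B's bid $139 is the highest overall, so Agent B wins and pays the second-highest bid, $133.
Payoff = value − price = $11 − $133 = -$122.
Overbidding won the item at a price above value — truthful bidding would have avoided this loss.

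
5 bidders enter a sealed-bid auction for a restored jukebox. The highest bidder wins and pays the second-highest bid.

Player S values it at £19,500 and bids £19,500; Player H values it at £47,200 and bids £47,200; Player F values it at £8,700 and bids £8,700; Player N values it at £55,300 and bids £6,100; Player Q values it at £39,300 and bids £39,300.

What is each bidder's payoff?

Player S £0, Player H £7,900, Player F £0, Player N £0, Player Q £0.

Ranking the bids: Player H £47,200, then Player Q £39,300, then Player S £19,500, then Player F £8,700, then Player N £6,100.
Player H has the top bid and wins; the price is the second-highest bid, £39,300.
Player H's payoff = £47,200 − £39,300 = £7,900. All other bidders lose, so their payoff is 0.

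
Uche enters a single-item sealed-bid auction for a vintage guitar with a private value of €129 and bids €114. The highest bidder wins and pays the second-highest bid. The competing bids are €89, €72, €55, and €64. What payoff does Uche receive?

Payoff = €40.

Highest competing bid: €89.
Uche's bid €114 is the highest overall, so Uche wins and pays the second-highest bid, €89.
Payoff = value − price = €129 − €89 = €40.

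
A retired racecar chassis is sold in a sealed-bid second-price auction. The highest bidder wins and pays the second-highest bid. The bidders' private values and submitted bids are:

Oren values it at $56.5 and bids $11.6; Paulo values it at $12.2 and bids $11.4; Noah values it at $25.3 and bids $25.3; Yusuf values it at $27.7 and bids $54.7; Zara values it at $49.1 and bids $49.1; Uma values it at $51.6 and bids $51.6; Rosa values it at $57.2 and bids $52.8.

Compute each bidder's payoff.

Ordered from highest: Yusuf $54.7 > Rosa $52.8 > Uma $51.6 > Zara $49.1 > Noah $25.3 > Oren $11.6 > Paulo $11.4.
Yusuf has the top bid and wins; the price is the second-highest bid, $52.8.
Yusuf's payoff = $27.7 − $52.8 = -$25.1. All other bidders lose, so their payoff is 0.

Payoffs: Oren $0.0, Paulo $0.0, Noah $0.0, Yusuf -$25.1, Zara $0.0, Uma $0.0, Rosa $0.0.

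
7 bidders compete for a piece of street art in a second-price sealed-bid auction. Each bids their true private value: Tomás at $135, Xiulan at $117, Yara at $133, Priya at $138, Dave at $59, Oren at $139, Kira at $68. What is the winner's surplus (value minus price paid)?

Ordered from highest: Oren $139 > Priya $138 > Tomás $135 > Yara $133 > Xiulan $117 > Kira $68 > Dave $59.
Oren wins with the top bid and pays the second-highest, $138.
Surplus = $139 − $138 = $1.

Winner's surplus: $1.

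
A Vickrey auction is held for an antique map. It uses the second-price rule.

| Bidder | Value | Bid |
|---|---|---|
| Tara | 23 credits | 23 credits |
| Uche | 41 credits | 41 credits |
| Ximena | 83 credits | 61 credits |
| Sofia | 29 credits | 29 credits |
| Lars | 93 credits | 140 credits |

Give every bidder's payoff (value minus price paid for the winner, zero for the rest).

Bids in descending order: Lars 140 credits > Ximena 61 credits > Uche 41 credits > Sofia 29 credits > Tara 23 credits.
Lars has the top bid and wins; the price is the second-highest bid, 61 credits.
Lars's payoff = 93 credits − 61 credits = 32 credits. All other bidders lose, so their payoff is 0.

Payoffs: Tara 0 credits, Uche 0 credits, Ximena 0 credits, Sofia 0 credits, Lars 32 credits.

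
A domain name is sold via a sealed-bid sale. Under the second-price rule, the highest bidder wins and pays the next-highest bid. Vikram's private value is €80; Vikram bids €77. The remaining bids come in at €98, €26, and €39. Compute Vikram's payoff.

Vikram's payoff: €0.

Highest competing bid: €98.
Vikram's bid €77 is not the highest, so Vikram loses, pays nothing, and earns zero payoff.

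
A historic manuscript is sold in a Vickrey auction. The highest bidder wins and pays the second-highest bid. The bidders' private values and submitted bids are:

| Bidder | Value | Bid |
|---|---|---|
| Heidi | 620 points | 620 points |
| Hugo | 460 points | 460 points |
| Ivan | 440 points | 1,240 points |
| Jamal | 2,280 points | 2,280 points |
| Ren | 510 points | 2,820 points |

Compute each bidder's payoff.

Heidi 0 points, Hugo 0 points, Ivan 0 points, Jamal 0 points, Ren -1,770 points.

Sorted high to low: Ren 2,820 points; Jamal 2,280 points; Ivan 1,240 points; Heidi 620 points; Hugo 460 points.
Ren has the top bid and wins; the price is the second-highest bid, 2,280 points.
Ren's payoff = 510 points − 2,280 points = -1,770 points. All other bidders lose, so their payoff is 0.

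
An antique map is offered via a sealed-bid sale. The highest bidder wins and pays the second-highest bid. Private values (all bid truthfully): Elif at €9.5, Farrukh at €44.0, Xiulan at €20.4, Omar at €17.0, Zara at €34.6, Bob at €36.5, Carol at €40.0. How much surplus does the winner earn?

Surplus = €4.0.

Sorted high to low: Farrukh €44.0, then Carol €40.0, then Bob €36.5, then Zara €34.6, then Xiulan €20.4, then Omar €17.0, then Elif €9.5.
Farrukh wins with the top bid and pays the second-highest, €40.0.
Surplus = €44.0 − €40.0 = €4.0.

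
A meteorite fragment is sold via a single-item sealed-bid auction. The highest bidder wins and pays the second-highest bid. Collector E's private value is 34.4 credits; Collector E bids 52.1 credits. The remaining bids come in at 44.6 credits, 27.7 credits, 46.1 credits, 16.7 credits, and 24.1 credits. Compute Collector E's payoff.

-11.7 credits

Highest competing bid: 46.1 credits.
Collector E's bid 52.1 credits is the highest overall, so Collector E wins and pays the second-highest bid, 46.1 credits.
Payoff = value − price = 34.4 credits − 46.1 credits = -11.7 credits.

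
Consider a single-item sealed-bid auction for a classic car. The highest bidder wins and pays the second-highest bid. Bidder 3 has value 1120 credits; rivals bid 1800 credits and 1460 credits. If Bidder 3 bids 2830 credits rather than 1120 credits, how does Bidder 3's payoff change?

-680 credits

The highest competing bid is 1800 credits.
Bidding truthfully at 1120 credits: the top bid is 1800 credits (a rival), so Bidder 3 loses. Payoff = 0 credits.
Bidding 2830 credits: Bidder 3 has the top bid, wins, and pays the second-highest bid 1800 credits. Payoff = 1120 credits − 1800 credits = -680 credits.
Change = -680 credits − 0 credits = -680 credits.
Deviating from a truthful bid can only lose payoff in a second-price auction — never gain.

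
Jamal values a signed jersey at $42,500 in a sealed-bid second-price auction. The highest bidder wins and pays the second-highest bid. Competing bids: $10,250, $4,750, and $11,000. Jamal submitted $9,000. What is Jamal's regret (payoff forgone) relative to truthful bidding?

$31,500

The highest competing bid is $11,000.
Bidding truthfully at $42,500: Jamal has the top bid, wins, and pays the second-highest bid $11,000. Payoff = $42,500 − $11,000 = $31,500.
Bidding $9,000: the top bid is $11,000 (a rival), so Jamal loses. Payoff = $0.
Regret = truthful payoff − actual payoff = $31,500 − $0 = $31,500.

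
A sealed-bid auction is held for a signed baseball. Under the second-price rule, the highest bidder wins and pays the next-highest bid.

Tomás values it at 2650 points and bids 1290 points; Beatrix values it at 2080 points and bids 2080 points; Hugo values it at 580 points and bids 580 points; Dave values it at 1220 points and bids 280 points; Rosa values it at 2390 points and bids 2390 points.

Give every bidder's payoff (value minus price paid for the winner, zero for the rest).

Ordered from highest: Rosa 2390 points, then Beatrix 2080 points, then Tomás 1290 points, then Hugo 580 points, then Dave 280 points.
Rosa has the top bid and wins; the price is the second-highest bid, 2080 points.
Rosa's payoff = 2390 points − 2080 points = 310 points. All other bidders lose, so their payoff is 0.

Tomás 0 points, Beatrix 0 points, Hugo 0 points, Dave 0 points, Rosa 310 points.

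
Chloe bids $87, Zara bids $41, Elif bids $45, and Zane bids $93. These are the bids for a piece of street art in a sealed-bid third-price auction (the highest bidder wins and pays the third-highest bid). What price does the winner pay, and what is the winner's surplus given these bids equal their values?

Price $45; surplus $48.

Ranking the bids: Zane $93, then Chloe $87, then Elif $45, then Zara $41.
Zane is the highest bidder, so Zane wins.
Under the third-price rule, the price is the third-highest bid: $45.
Surplus = $93 − $45 = $48.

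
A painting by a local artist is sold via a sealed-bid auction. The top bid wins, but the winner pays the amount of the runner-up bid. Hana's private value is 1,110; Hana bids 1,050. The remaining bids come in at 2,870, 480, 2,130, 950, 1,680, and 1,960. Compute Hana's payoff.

Hana's payoff: 0.

Highest competing bid: 2,870.
Hana's bid 1,050 is not the highest, so Hana loses, pays nothing, and earns zero payoff.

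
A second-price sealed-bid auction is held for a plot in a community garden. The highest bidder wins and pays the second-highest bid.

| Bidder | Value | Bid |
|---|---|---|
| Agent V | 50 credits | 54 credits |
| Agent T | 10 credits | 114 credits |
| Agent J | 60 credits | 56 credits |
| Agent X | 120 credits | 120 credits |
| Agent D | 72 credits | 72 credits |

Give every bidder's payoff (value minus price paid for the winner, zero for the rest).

Payoffs: Agent V 0 credits, Agent T 0 credits, Agent J 0 credits, Agent X 6 credits, Agent D 0 credits.

Sorted high to low: Agent X 120 credits > Agent T 114 credits > Agent D 72 credits > Agent J 56 credits > Agent V 54 credits.
Agent X has the top bid and wins; the price is the second-highest bid, 114 credits.
Agent X's payoff = 120 credits − 114 credits = 6 credits. All other bidders lose, so their payoff is 0.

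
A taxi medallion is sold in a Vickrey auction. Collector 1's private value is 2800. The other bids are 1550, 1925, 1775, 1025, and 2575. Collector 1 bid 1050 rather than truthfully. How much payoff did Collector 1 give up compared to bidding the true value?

Regret: 225.

The highest competing bid is 2575.
Bidding truthfully at 2800: Collector 1 has the top bid, wins, and pays the second-highest bid 2575. Payoff = 2800 − 2575 = 225.
Bidding 1050: the top bid is 2575 (a rival), so Collector 1 loses. Payoff = 0.
Regret = truthful payoff − actual payoff = 225 − 0 = 225.
Deviating from a truthful bid can only lose payoff in a second-price auction — never gain.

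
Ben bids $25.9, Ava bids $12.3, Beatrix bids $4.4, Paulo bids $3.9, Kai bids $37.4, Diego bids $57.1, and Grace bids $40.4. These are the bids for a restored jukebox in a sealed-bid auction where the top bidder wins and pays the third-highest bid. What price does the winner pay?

The winner pays $37.4.

Sorted high to low: Diego $57.1, then Grace $40.4, then Kai $37.4, then Ben $25.9, then Ava $12.3, then Beatrix $4.4, then Paulo $3.9.
Diego is the highest bidder, so Diego wins.
Under the third-price rule, the price is the third-highest bid: $37.4.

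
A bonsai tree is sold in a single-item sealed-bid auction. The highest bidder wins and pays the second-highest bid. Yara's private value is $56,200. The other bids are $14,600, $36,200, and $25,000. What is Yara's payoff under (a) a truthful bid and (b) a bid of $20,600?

(a) $20,000  (b) $0

The highest competing bid is $36,200.
Bidding truthfully at $56,200: Yara has the top bid, wins, and pays the second-highest bid $36,200. Payoff = $56,200 − $36,200 = $20,000.
Bidding $20,600: the top bid is $36,200 (a rival), so Yara loses. Payoff = $0.
This is the dominant-strategy logic: truthful bidding weakly beats any alternative.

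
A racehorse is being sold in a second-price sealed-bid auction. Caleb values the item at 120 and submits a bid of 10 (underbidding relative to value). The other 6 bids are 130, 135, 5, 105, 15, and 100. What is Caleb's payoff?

Payoff = 0.

Highest competing bid: 135.
Caleb's bid 10 is not the highest, so Caleb loses, pays nothing, and earns zero payoff.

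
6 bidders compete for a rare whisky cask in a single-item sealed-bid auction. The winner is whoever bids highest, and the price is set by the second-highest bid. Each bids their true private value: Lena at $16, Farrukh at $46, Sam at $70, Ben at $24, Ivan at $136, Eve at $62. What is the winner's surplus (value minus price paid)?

Ordered from highest: Ivan $136; Sam $70; Eve $62; Farrukh $46; Ben $24; Lena $16.
Ivan wins with the top bid and pays the second-highest, $70.
Surplus = $136 − $70 = $66.

Surplus = $66.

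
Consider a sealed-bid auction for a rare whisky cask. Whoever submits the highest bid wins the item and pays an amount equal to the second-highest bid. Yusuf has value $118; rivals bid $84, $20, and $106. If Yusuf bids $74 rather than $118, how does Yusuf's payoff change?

The highest competing bid is $106.
Bidding truthfully at $118: Yusuf has the top bid, wins, and pays the second-highest bid $106. Payoff = $118 − $106 = $12.
Bidding $74: the top bid is $106 (a rival), so Yusuf loses. Payoff = $0.
Change = $0 − $12 = -$12.

Payoff change: -$12.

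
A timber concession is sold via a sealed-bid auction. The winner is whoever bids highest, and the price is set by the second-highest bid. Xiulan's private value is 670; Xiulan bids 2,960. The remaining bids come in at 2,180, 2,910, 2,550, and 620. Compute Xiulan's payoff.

Payoff = -2,240.

Highest competing bid: 2,910.
Xiulan's bid 2,960 is the highest overall, so Xiulan wins and pays the second-highest bid, 2,910.
Payoff = value − price = 670 − 2,910 = -2,240.
Overbidding won the item at a price above value — truthful bidding would have avoided this loss.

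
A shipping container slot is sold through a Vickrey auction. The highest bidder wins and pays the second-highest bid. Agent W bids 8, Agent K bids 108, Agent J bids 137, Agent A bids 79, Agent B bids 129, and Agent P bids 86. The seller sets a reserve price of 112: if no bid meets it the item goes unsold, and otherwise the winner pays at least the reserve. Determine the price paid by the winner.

Sorted high to low: Agent J 137 > Agent B 129 > Agent K 108 > Agent P 86 > Agent A 79 > Agent W 8.
Agent J has the highest bid, so Agent J wins.
The second-highest bid is 129, which exceeds the reserve, so that sets the price.

129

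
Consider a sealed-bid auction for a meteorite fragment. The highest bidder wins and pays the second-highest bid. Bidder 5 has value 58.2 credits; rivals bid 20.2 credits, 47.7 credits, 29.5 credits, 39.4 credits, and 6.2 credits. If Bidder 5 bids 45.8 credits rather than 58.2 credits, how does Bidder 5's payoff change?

The highest competing bid is 47.7 credits.
Bidding truthfully at 58.2 credits: Bidder 5 has the top bid, wins, and pays the second-highest bid 47.7 credits. Payoff = 58.2 credits − 47.7 credits = 10.5 credits.
Bidding 45.8 credits: the top bid is 47.7 credits (a rival), so Bidder 5 loses. Payoff = 0.0 credits.
Change = 0.0 credits − 10.5 credits = -10.5 credits.

-10.5 credits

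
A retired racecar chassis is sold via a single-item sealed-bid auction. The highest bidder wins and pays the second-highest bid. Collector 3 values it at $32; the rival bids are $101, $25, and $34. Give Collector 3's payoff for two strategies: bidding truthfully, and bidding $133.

The highest competing bid is $101.
Bidding truthfully at $32: the top bid is $101 (a rival), so Collector 3 loses. Payoff = $0.
Bidding $133: Collector 3 has the top bid, wins, and pays the second-highest bid $101. Payoff = $32 − $101 = -$69.
Deviating from a truthful bid can only lose payoff in a second-price auction — never gain.

Truthful: $0; alternative: -$69.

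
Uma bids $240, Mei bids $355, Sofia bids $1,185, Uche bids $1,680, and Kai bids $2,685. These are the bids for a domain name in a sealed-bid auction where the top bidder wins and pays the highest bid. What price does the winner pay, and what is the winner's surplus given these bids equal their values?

Bids in descending order: Kai $2,685 > Uche $1,680 > Sofia $1,185 > Mei $355 > Uma $240.
Kai is the highest bidder, so Kai wins.
Under the first-price rule, the price is the highest bid: $2,685.
Surplus = $2,685 − $2,685 = $0.

Price $2,685; surplus $0.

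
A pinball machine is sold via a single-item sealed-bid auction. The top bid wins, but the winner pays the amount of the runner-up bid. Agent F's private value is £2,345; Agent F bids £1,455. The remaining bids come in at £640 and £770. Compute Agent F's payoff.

Agent F's payoff: £1,575.

Highest competing bid: £770.
Agent F's bid £1,455 is the highest overall, so Agent F wins and pays the second-highest bid, £770.
Payoff = value − price = £2,345 − £770 = £1,575.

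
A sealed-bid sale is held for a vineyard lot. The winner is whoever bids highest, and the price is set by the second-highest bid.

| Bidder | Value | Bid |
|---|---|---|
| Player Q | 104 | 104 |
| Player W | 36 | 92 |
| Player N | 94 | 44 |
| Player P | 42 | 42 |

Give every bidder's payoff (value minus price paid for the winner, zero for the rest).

Payoffs: Player Q 12, Player W 0, Player N 0, Player P 0.

Sorted high to low: Player Q 104, then Player W 92, then Player N 44, then Player P 42.
Player Q has the top bid and wins; the price is the second-highest bid, 92.
Player Q's payoff = 104 − 92 = 12. All other bidders lose, so their payoff is 0.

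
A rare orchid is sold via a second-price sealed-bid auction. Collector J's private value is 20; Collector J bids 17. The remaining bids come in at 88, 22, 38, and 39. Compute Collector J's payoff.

Highest competing bid: 88.
Collector J's bid 17 is not the highest, so Collector J loses, pays nothing, and earns zero payoff.

0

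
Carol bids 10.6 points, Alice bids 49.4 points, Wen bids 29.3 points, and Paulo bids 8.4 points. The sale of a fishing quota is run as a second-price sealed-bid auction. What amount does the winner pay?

Bids in descending order: Alice 49.4 points; Wen 29.3 points; Carol 10.6 points; Paulo 8.4 points.
Alice has the highest bid, so Alice wins.
The second-highest bid is 29.3 points, so that is what Alice pays.

29.3 points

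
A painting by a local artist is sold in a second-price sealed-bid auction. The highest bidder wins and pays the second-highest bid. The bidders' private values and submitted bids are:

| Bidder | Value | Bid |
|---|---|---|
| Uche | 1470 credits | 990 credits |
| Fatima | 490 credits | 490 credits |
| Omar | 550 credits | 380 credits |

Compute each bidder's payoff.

Sorted high to low: Uche 990 credits; Fatima 490 credits; Omar 380 credits.
Uche has the top bid and wins; the price is the second-highest bid, 490 credits.
Uche's payoff = 1470 credits − 490 credits = 980 credits. All other bidders lose, so their payoff is 0.

Uche 980 credits, Fatima 0 credits, Omar 0 credits.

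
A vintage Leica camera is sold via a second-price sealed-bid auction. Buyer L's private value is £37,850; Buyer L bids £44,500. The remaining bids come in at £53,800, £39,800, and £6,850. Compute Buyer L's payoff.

Buyer L's payoff: £0.

Highest competing bid: £53,800.
Buyer L's bid £44,500 is not the highest, so Buyer L loses, pays nothing, and earns zero payoff.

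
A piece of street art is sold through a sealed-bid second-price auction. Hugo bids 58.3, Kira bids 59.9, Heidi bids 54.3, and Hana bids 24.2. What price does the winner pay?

Ranking the bids: Kira 59.9; Hugo 58.3; Heidi 54.3; Hana 24.2.
Kira has the highest bid, so Kira wins.
The second-highest bid is 58.3, so that is what Kira pays.

Price paid: 58.3.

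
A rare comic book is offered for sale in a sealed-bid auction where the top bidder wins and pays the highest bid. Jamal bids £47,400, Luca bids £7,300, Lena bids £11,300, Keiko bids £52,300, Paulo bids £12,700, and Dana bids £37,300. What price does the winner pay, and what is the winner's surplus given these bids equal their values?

The winner pays £52,300 for a surplus of £0.

Bids in descending order: Keiko £52,300, then Jamal £47,400, then Dana £37,300, then Paulo £12,700, then Lena £11,300, then Luca £7,300.
Keiko is the highest bidder, so Keiko wins.
Under the first-price rule, the price is the highest bid: £52,300.
Surplus = £52,300 − £52,300 = £0.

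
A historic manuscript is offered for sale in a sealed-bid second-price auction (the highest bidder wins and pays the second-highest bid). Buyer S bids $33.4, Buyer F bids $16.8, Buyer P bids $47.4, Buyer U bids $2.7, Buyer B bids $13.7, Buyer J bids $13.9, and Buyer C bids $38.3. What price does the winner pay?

Ordered from highest: Buyer P $47.4 > Buyer C $38.3 > Buyer S $33.4 > Buyer F $16.8 > Buyer J $13.9 > Buyer B $13.7 > Buyer U $2.7.
Buyer P is the highest bidder, so Buyer P wins.
Under the second-price rule, the price is the second-highest bid: $38.3.

Price paid: $38.3.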